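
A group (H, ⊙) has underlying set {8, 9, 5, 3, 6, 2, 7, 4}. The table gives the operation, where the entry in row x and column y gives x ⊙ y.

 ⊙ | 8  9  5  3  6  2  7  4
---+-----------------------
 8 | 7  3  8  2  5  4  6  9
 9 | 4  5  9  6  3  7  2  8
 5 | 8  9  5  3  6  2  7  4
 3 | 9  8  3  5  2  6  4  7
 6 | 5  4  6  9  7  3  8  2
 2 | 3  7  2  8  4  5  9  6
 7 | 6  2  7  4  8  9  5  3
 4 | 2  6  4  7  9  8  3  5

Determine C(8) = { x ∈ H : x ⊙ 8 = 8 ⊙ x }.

Compare row 8 with column 8 entry by entry.
6 ⊙ 8 = 5 = 8 ⊙ 6, so 6 commutes with 8.
2 ⊙ 8 = 3 but 8 ⊙ 2 = 4, so 2 does not.
Collecting the elements that commute with 8: C(8) = {5, 6, 7, 8}.

{5, 6, 7, 8}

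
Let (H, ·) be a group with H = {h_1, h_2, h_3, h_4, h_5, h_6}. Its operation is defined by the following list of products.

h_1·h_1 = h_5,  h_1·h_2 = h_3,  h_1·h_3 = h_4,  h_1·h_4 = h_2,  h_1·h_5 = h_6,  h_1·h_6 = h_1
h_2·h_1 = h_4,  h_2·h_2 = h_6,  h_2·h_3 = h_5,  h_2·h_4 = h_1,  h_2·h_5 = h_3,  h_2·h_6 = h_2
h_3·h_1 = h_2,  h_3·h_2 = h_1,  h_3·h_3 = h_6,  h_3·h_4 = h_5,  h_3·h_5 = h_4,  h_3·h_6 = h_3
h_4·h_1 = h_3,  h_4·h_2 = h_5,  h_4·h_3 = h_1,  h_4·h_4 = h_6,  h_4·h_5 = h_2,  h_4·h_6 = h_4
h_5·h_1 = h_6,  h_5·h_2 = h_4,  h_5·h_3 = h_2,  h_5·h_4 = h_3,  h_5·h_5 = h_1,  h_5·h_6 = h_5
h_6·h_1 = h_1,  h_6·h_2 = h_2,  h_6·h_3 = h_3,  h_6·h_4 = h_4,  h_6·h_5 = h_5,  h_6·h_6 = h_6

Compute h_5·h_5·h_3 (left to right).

h_5·h_5 = h_1
h_1·h_3 = h_4
(Structurally, H here is isomorphic to the symmetric group S_3.)

h_4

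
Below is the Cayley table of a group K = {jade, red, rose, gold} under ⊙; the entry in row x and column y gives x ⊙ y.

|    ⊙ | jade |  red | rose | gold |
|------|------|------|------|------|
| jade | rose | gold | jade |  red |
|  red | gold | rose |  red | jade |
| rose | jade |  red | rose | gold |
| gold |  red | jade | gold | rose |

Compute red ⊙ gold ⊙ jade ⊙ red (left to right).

red ⊙ gold = jade
jade ⊙ jade = rose
rose ⊙ red = red

red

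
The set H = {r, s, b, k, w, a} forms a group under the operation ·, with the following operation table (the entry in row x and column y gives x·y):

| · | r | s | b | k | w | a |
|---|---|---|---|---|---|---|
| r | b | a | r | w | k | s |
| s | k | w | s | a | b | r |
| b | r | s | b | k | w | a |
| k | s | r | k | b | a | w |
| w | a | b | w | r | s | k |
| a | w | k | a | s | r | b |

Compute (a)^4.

a^1 = a
a^2 = a·a = b
a^3 = b·a = a
a^4 = a·a = b

b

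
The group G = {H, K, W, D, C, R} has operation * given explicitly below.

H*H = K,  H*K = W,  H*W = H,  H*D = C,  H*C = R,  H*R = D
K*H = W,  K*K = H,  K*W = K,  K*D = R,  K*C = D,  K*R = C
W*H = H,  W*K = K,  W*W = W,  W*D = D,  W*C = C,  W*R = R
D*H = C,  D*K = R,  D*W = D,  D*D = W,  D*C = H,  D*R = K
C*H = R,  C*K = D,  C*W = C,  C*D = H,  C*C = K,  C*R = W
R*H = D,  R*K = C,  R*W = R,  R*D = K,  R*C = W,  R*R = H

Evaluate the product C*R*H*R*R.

K

C*R = W
W*H = H
H*R = D
D*R = K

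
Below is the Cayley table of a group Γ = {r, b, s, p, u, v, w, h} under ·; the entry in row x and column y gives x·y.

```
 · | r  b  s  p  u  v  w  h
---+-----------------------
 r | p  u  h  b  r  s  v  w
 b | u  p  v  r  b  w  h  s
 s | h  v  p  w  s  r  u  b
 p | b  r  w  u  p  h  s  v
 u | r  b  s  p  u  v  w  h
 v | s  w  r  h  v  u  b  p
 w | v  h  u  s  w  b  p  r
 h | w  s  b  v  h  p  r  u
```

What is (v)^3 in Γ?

v^1 = v
v^2 = v·v = u
v^3 = u·v = v
(Structurally, Γ here is isomorphic to Z_2 x Z_4.)

v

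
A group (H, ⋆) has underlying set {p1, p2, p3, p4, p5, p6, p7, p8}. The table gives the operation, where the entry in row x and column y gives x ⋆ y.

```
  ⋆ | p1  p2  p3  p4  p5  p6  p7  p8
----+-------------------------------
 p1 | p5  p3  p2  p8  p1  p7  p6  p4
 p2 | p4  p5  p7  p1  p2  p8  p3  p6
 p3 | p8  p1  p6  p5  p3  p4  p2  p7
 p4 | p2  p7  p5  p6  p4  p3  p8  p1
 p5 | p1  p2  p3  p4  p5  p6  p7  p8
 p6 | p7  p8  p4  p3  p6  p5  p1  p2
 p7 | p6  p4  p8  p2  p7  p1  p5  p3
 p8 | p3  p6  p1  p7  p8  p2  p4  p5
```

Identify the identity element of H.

The identity e satisfies e ⋆ x = x for all x, so its row in the table reproduces the column headers.
Row p5 reads: p1, p2, p3, p4, p5, p6, p7, p8 — exactly the header order. So p5 is the identity.
(Structurally, H here is isomorphic to the dihedral group D_4.)

p5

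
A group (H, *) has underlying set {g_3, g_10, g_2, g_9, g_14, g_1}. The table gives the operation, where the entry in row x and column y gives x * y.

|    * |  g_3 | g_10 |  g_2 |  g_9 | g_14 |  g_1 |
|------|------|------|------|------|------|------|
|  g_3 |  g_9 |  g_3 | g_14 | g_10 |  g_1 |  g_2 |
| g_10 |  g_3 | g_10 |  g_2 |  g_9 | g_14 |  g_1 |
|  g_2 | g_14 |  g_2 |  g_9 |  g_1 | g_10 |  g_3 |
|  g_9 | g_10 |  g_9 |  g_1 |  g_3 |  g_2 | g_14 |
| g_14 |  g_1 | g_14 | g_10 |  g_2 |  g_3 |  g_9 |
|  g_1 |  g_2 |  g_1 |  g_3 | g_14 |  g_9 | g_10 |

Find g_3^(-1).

g_9

First locate the identity: row g_10 matches the header, so g_10 is the identity.
Scan row g_3 for g_10: g_3 * g_9 = g_10. Hence g_3^(-1) = g_9.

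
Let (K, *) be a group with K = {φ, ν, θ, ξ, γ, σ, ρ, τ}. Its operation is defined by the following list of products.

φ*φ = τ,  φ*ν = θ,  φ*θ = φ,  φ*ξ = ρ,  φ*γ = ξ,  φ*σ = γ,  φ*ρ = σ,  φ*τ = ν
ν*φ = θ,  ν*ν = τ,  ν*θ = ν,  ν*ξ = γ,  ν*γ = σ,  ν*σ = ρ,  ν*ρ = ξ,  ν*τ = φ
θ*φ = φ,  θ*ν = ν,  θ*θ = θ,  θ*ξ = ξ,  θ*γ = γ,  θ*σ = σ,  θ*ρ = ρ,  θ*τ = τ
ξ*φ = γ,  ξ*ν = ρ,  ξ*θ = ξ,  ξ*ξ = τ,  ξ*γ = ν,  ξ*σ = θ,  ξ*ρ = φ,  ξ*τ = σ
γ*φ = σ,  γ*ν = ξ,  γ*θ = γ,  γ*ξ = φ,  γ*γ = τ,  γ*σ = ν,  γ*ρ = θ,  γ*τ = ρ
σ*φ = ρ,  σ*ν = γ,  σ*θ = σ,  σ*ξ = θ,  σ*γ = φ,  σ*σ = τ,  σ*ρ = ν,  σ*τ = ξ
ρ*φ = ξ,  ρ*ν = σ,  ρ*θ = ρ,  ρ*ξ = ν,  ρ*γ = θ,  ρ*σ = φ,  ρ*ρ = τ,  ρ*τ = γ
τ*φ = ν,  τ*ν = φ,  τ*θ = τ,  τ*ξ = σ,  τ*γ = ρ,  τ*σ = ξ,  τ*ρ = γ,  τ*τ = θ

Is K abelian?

γ * ν = ξ but ν * γ = σ.
Since γ and ν do not commute, K is not abelian.

No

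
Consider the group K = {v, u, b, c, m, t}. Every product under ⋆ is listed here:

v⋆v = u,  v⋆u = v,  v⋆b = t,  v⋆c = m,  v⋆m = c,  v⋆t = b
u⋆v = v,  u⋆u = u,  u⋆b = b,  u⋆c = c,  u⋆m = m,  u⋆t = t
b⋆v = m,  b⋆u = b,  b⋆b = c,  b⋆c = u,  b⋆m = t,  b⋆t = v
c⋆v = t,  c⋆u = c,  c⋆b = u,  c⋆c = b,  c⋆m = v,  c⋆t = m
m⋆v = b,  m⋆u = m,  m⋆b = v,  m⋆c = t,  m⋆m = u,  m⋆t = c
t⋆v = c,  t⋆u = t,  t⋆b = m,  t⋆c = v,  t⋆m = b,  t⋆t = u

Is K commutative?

b ⋆ v = m but v ⋆ b = t.
Since b and v do not commute, K is not abelian.

No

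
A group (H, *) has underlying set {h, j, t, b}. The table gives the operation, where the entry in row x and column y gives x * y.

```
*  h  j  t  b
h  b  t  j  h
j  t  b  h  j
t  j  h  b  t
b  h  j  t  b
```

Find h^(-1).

First locate the identity: row b matches the header, so b is the identity.
Scan row h for b: h * h = b. Hence h^(-1) = h.

h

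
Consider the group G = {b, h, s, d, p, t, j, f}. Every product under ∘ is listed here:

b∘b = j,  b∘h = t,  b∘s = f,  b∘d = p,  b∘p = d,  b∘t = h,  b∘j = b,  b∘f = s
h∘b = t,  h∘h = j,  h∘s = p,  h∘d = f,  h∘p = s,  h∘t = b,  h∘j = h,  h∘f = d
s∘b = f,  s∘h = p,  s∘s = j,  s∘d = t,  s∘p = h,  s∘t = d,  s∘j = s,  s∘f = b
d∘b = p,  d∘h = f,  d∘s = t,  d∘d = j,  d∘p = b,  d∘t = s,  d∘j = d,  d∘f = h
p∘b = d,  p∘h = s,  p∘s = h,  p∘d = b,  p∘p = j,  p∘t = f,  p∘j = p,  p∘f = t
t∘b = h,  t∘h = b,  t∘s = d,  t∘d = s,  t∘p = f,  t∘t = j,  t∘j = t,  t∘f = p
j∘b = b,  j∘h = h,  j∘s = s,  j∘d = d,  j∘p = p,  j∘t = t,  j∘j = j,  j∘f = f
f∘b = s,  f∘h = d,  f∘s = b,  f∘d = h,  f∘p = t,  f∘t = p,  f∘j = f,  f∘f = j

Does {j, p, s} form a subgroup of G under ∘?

No

p ∘ s = h, which is not in {j, p, s}.
The subset is not closed under ∘, so it is not a subgroup.
(Structurally, G here is isomorphic to the elementary abelian group (Z_2)^3.)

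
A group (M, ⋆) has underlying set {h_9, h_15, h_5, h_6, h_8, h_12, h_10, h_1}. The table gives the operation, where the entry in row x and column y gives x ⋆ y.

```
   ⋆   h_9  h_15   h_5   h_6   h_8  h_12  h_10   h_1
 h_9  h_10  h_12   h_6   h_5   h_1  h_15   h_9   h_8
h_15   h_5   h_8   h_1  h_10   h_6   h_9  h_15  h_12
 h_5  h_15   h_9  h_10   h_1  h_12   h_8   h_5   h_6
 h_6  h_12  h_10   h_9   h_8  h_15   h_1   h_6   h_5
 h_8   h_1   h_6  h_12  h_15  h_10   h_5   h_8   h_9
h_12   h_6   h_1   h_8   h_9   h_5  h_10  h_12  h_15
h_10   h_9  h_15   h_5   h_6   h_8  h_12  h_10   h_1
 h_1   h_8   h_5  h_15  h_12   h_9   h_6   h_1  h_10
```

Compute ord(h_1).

The identity element is h_10 (its row matches the header).
h_1^1 = h_1
h_1^2 = h_1 ⋆ h_1 = h_10
The first power of h_1 equal to the identity is h_1^2, so ord(h_1) = 2.

2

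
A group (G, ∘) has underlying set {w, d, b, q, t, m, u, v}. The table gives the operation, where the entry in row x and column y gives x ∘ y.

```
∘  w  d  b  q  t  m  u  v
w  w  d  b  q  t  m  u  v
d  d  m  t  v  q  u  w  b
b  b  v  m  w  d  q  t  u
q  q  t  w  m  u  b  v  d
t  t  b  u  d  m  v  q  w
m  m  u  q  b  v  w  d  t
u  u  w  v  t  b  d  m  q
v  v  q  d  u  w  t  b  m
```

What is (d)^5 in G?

d

d^1 = d
d^2 = d ∘ d = m
d^3 = m ∘ d = u
d^4 = u ∘ d = w
d^5 = w ∘ d = d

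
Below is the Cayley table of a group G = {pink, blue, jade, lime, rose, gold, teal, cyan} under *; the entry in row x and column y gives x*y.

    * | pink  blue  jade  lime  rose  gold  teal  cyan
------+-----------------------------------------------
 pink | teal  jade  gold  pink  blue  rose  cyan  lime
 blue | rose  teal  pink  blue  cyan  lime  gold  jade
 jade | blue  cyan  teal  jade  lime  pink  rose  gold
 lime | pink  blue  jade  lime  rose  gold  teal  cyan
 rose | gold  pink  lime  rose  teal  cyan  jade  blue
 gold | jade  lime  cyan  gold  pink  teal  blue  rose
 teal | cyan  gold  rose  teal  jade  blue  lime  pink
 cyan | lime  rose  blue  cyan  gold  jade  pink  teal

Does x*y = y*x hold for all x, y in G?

No

jade*blue = cyan but blue*jade = pink.
Since jade and blue do not commute, G is not abelian.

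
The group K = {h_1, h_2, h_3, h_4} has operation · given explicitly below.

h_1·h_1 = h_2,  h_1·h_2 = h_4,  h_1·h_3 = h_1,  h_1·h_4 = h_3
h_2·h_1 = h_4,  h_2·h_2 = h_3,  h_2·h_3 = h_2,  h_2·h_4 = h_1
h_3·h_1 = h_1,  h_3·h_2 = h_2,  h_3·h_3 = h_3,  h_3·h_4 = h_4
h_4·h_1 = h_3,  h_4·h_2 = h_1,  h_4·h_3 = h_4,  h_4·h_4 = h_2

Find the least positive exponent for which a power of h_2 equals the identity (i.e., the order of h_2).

2

The identity element is h_3 (its row matches the header).
h_2^1 = h_2
h_2^2 = h_2·h_2 = h_3
The first power of h_2 equal to the identity is h_2^2, so ord(h_2) = 2.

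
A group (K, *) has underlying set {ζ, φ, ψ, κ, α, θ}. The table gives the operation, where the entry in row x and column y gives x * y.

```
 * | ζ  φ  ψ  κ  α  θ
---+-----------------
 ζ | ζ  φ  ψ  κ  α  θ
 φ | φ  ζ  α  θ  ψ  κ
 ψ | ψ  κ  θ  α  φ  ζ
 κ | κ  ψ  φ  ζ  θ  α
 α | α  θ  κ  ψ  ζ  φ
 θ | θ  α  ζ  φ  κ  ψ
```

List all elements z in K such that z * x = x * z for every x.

An element z is central iff its row equals its column in the table.
For ψ: ψ * κ = α ≠ φ = κ * ψ, so ψ ∉ Z.
Checking each element this way leaves Z(K) = {ζ}.

{ζ}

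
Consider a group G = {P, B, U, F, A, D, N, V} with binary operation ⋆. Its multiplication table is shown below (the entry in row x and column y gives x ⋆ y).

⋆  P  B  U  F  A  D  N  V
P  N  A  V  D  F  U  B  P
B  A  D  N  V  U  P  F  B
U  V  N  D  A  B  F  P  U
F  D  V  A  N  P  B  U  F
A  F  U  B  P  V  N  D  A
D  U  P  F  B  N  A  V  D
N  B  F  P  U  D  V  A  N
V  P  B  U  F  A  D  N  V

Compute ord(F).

8

The identity element is V (its row matches the header).
F^1 = F
F^2 = F ⋆ F = N
F^3 = N ⋆ F = U
F^4 = U ⋆ F = A
F^5 = A ⋆ F = P
F^6 = P ⋆ F = D
F^7 = D ⋆ F = B
F^8 = B ⋆ F = V
The first power of F equal to the identity is F^8, so ord(F) = 8.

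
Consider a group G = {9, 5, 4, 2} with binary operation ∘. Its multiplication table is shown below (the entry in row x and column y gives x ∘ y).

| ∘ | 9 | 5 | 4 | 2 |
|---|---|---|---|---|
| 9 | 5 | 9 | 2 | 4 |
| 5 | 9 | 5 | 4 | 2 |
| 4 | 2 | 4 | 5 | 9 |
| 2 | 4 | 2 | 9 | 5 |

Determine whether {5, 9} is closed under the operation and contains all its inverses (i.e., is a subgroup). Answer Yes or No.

Yes

{5, 9} contains the identity 5.
Checking products: every product of two elements of {5, 9} (read from the table) lies in {5, 9}, so the set is closed.
In a finite group, a nonempty closed subset is a subgroup. So {5, 9} ≤ G.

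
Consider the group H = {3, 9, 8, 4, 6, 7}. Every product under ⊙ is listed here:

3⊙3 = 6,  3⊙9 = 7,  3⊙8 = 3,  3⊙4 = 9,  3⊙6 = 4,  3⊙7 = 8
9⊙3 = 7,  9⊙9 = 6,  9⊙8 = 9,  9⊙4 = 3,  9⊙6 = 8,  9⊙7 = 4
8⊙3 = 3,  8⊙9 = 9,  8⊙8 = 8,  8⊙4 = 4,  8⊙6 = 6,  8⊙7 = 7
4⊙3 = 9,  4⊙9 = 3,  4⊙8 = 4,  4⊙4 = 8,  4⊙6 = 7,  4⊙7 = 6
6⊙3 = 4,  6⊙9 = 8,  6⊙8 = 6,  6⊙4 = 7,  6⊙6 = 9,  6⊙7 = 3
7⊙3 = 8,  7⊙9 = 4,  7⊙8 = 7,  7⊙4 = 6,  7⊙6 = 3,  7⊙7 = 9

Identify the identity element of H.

8

The identity e satisfies e ⊙ x = x for all x, so its row in the table reproduces the column headers.
Row 8 reads: 3, 9, 8, 4, 6, 7 — exactly the header order. So 8 is the identity.
(Structurally, H here is isomorphic to the cyclic group Z_6.)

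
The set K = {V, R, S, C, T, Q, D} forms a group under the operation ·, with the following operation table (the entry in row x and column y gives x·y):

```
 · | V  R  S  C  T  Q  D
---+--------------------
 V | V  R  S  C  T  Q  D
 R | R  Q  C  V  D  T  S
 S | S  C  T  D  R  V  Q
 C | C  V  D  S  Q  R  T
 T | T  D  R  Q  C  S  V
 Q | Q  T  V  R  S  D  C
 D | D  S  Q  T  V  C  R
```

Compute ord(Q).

The identity element is V (its row matches the header).
Q^1 = Q
Q^2 = Q·Q = D
Q^3 = D·Q = C
Q^4 = C·Q = R
Q^5 = R·Q = T
Q^6 = T·Q = S
Q^7 = S·Q = V
The first power of Q equal to the identity is Q^7, so ord(Q) = 7.
(Structurally, K here is isomorphic to the cyclic group Z_7.)

7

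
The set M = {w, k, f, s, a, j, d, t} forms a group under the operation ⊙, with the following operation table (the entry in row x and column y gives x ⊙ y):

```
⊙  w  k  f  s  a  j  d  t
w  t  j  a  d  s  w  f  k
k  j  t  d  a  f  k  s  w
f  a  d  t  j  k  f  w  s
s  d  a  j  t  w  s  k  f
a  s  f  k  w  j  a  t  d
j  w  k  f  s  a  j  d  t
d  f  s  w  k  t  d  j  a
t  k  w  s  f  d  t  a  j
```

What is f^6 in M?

f^1 = f
f^2 = f ⊙ f = t
f^3 = t ⊙ f = s
f^4 = s ⊙ f = j
f^5 = j ⊙ f = f
f^6 = f ⊙ f = t

t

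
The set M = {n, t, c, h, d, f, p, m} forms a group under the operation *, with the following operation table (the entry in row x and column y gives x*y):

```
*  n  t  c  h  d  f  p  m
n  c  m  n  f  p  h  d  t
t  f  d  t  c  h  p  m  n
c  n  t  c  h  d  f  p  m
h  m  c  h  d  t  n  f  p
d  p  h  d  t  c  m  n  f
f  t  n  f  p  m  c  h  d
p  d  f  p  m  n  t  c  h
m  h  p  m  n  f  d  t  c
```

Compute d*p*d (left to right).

d*p = n
n*d = p

p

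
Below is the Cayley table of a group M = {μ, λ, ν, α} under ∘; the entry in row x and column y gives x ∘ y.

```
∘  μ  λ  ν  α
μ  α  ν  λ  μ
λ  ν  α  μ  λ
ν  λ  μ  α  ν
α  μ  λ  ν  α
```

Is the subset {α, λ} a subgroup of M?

{α, λ} contains the identity α.
Checking products: every product of two elements of {α, λ} (read from the table) lies in {α, λ}, so the set is closed.
In a finite group, a nonempty closed subset is a subgroup. So {α, λ} ≤ M.
(Structurally, M here is isomorphic to the Klein four-group V_4.)

Yes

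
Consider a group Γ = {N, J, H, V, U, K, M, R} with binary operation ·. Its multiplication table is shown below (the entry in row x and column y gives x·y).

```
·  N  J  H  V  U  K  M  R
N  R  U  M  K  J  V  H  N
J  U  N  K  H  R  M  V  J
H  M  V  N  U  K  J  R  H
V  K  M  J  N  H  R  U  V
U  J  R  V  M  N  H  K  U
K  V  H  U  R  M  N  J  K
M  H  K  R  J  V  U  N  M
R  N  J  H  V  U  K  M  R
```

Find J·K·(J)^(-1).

V

The identity is R. In row J, the entry R sits in column U, so J^(-1) = U.
J·K = M
M·U = V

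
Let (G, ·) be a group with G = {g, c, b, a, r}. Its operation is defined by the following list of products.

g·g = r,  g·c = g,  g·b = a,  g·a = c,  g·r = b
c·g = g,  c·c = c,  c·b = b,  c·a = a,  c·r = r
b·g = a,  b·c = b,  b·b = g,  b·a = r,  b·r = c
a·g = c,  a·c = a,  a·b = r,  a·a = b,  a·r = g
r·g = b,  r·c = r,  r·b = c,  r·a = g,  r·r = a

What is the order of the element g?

The identity element is c (its row matches the header).
g^1 = g
g^2 = g·g = r
g^3 = r·g = b
g^4 = b·g = a
g^5 = a·g = c
The first power of g equal to the identity is g^5, so ord(g) = 5.

5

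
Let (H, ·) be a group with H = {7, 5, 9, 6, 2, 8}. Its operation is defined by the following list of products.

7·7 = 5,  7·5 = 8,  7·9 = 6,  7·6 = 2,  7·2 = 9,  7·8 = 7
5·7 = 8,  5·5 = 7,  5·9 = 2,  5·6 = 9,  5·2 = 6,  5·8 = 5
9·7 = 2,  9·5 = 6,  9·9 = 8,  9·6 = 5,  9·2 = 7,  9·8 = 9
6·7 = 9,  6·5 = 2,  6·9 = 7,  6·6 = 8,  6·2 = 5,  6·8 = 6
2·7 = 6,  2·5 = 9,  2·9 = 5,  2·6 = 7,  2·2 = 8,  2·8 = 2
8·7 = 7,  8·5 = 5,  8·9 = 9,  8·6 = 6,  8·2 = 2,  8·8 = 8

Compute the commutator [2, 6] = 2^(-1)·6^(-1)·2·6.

5

Identity is 8; from the table 2^(-1) = 2 and 6^(-1) = 6.
2·6 = 7
7·2 = 9
9·6 = 5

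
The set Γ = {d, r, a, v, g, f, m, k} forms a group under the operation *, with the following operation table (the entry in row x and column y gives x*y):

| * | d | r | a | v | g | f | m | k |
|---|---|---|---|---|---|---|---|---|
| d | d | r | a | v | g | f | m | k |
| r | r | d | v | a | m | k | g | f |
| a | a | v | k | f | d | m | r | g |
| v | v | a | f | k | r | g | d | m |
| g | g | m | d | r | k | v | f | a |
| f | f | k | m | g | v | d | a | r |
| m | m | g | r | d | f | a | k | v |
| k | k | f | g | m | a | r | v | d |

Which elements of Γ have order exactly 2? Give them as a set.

Identity is d. Compute the order of each non-identity element by repeated multiplication:
  r: r → d  (order 2)
  a: a → k → g → d  (order 4)
  v: v → k → m → d  (order 4)
  g: g → k → a → d  (order 4)
  f: f → d  (order 2)
  m: m → k → v → d  (order 4)
  k: k → d  (order 2)
Elements of order 2: {f, k, r}.

{f, k, r}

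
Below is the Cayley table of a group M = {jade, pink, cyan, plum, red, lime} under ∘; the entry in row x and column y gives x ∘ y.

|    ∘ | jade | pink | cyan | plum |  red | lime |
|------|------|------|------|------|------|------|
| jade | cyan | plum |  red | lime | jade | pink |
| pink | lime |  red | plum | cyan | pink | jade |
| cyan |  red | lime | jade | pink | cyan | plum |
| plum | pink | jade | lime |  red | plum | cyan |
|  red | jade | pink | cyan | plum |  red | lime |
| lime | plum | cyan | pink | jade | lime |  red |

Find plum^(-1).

plum

First locate the identity: row red matches the header, so red is the identity.
Scan row plum for red: plum ∘ plum = red. Hence plum^(-1) = plum.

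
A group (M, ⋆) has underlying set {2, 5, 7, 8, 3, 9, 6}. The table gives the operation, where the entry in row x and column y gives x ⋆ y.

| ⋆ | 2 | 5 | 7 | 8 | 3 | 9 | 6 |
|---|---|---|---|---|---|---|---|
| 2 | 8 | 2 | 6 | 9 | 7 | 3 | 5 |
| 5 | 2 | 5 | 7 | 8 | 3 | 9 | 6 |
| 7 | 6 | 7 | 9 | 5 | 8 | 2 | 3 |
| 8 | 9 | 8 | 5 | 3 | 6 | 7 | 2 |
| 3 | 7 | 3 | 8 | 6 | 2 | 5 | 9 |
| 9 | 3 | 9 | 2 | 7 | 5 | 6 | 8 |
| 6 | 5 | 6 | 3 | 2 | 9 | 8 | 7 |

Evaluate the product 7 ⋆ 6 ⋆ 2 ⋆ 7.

9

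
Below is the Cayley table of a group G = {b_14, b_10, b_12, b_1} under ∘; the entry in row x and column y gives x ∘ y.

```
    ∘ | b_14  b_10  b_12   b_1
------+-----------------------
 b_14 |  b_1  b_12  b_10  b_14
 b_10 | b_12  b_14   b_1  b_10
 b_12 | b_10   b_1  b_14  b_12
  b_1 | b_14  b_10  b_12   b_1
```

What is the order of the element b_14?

2

The identity element is b_1 (its row matches the header).
b_14^1 = b_14
b_14^2 = b_14 ∘ b_14 = b_1
The first power of b_14 equal to the identity is b_14^2, so ord(b_14) = 2.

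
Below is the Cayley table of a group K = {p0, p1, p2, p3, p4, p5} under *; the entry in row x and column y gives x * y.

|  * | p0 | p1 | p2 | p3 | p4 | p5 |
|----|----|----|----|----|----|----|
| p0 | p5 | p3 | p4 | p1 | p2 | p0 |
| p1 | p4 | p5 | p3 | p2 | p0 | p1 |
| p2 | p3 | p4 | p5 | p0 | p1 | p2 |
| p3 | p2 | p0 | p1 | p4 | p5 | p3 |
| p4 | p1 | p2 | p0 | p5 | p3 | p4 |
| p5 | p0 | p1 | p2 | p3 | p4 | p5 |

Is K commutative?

p4 * p2 = p0 but p2 * p4 = p1.
Since p4 and p2 do not commute, K is not abelian.

No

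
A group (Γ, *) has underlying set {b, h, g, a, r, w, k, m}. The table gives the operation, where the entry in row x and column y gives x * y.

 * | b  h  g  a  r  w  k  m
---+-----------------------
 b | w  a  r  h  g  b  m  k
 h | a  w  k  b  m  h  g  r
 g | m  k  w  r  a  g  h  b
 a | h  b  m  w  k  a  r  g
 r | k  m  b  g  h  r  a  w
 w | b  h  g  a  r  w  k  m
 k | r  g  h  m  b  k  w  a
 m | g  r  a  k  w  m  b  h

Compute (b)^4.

w

b^1 = b
b^2 = b * b = w
b^3 = w * b = b
b^4 = b * b = w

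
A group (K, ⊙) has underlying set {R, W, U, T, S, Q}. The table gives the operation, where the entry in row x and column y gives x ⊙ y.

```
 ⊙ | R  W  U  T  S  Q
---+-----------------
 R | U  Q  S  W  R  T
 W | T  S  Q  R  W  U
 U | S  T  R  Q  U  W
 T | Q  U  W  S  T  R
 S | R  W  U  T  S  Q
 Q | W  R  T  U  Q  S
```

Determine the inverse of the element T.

T

First locate the identity: row S matches the header, so S is the identity.
Scan row T for S: T ⊙ T = S. Hence T^(-1) = T.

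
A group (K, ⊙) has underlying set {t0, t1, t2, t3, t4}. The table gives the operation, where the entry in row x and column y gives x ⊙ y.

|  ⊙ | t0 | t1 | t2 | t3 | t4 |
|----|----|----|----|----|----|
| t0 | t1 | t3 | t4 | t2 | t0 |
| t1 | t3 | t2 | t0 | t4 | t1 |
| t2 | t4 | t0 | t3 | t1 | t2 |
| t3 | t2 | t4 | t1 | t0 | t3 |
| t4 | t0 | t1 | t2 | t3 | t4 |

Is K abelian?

Yes

Check whether the table is symmetric across its main diagonal.
Every entry (row x, col y) equals the entry (row y, col x), so K is abelian.
(In fact K ≅ the cyclic group Z_5.)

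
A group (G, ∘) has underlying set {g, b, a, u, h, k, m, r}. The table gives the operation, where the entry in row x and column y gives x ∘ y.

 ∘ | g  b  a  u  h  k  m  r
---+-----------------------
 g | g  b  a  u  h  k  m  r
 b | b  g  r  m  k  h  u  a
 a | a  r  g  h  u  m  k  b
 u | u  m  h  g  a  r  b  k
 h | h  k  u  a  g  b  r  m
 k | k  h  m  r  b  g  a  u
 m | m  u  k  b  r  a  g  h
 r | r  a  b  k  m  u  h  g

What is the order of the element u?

The identity element is g (its row matches the header).
u^1 = u
u^2 = u ∘ u = g
The first power of u equal to the identity is u^2, so ord(u) = 2.

2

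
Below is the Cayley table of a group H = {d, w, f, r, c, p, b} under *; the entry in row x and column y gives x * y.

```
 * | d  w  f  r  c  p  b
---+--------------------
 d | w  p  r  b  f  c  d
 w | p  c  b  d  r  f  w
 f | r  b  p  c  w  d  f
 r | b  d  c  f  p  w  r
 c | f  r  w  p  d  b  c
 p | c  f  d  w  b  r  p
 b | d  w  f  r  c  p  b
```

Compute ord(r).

The identity element is b (its row matches the header).
r^1 = r
r^2 = r * r = f
r^3 = f * r = c
r^4 = c * r = p
r^5 = p * r = w
r^6 = w * r = d
r^7 = d * r = b
The first power of r equal to the identity is r^7, so ord(r) = 7.

7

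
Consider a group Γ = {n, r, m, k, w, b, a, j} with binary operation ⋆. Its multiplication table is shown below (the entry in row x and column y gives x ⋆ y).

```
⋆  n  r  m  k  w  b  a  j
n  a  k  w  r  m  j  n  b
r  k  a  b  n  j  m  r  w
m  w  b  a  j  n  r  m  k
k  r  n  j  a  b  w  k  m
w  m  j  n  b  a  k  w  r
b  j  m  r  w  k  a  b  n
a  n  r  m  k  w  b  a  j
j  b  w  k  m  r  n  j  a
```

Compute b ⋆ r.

m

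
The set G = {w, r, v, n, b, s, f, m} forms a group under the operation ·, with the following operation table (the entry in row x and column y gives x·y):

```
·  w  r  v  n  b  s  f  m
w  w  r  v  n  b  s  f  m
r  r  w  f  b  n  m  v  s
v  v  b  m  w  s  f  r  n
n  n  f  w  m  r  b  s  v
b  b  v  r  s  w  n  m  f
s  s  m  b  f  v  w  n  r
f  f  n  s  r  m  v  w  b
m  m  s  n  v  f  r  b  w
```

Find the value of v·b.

s

Read row v, column b: v·b = s.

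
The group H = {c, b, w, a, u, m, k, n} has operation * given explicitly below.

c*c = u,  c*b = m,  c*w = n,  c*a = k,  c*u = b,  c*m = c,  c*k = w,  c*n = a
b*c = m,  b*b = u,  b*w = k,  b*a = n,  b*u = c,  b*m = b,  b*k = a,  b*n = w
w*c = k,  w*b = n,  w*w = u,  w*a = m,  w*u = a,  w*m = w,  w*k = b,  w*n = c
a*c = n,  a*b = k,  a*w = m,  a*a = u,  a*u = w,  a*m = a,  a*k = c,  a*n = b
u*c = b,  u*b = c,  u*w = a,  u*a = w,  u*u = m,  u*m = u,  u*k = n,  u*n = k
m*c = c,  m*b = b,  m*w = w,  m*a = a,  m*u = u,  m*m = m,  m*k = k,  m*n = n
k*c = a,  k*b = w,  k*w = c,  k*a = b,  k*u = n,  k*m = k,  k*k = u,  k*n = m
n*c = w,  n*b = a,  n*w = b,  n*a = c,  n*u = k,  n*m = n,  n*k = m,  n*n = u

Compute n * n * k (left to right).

n

n * n = u
u * k = n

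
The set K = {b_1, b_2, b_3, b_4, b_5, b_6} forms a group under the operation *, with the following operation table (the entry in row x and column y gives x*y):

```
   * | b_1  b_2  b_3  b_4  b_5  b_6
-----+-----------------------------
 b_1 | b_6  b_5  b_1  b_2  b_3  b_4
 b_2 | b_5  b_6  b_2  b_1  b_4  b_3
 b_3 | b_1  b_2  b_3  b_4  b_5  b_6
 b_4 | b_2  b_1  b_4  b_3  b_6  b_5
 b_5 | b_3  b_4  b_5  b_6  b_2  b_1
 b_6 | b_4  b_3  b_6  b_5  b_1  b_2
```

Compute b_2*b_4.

b_1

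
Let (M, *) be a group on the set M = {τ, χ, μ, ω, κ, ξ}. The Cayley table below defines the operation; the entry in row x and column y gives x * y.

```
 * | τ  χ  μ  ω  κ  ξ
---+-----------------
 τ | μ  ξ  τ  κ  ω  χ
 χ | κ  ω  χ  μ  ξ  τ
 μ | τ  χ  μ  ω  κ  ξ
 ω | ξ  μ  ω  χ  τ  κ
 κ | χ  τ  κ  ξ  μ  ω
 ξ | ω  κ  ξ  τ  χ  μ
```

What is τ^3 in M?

τ^1 = τ
τ^2 = τ * τ = μ
τ^3 = μ * τ = τ

τ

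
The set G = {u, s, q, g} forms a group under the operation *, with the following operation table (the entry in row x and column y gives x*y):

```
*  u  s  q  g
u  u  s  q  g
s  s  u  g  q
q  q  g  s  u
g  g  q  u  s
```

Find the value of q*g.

u

Read row q, column g: q*g = u.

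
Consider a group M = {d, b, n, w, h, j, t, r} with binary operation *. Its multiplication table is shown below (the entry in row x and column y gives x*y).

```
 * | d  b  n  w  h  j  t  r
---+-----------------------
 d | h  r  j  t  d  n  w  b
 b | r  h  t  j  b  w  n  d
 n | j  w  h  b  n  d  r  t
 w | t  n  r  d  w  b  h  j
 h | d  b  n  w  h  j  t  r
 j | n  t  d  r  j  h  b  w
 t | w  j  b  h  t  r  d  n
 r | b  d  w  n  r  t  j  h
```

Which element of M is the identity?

h

The identity e satisfies e*x = x for all x, so its row in the table reproduces the column headers.
Row h reads: d, b, n, w, h, j, t, r — exactly the header order. So h is the identity.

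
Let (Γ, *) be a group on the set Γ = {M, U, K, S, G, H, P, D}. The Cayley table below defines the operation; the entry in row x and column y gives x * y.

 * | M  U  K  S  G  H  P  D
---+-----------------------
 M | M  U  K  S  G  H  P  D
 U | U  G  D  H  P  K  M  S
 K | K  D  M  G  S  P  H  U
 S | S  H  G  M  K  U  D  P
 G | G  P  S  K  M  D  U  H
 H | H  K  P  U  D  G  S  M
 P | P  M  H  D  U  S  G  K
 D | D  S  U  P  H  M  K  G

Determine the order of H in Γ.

4

The identity element is M (its row matches the header).
H^1 = H
H^2 = H * H = G
H^3 = G * H = D
H^4 = D * H = M
The first power of H equal to the identity is H^4, so ord(H) = 4.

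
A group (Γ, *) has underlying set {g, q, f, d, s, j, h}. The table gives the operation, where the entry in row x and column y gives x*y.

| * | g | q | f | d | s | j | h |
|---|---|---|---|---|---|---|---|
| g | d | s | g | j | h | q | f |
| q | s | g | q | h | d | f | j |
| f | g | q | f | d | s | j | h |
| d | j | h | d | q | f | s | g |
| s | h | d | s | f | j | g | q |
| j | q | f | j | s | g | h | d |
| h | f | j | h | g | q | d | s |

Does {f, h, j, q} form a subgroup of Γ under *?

q*q = g, which is not in {f, h, j, q}.
The subset is not closed under *, so it is not a subgroup.

No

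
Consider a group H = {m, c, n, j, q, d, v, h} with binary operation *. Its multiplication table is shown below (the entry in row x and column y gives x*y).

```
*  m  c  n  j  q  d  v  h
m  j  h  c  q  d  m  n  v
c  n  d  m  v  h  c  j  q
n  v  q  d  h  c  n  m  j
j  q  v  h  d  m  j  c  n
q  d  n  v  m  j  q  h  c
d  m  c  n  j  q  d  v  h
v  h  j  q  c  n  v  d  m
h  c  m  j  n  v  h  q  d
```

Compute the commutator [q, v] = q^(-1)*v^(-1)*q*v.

Identity is d; from the table q^(-1) = m and v^(-1) = v.
m*v = n
n*q = c
c*v = j

j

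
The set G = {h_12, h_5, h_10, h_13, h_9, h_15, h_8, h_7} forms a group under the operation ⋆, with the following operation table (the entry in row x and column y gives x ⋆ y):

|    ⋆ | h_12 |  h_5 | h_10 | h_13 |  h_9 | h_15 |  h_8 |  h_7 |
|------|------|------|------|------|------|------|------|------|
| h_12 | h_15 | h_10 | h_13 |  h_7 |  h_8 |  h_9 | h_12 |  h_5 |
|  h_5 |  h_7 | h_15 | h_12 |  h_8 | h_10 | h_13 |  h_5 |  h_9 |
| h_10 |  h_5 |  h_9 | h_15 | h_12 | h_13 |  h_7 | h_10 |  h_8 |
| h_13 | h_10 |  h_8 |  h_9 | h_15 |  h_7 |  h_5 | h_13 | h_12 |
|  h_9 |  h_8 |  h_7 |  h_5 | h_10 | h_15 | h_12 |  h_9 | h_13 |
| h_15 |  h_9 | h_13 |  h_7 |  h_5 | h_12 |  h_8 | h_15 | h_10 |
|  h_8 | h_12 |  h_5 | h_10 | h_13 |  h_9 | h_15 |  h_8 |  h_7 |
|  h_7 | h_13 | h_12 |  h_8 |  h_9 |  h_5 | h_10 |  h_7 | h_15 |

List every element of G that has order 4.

Identity is h_8. Compute the order of each non-identity element by repeated multiplication:
  h_12: h_12 → h_15 → h_9 → h_8  (order 4)
  h_5: h_5 → h_15 → h_13 → h_8  (order 4)
  h_10: h_10 → h_15 → h_7 → h_8  (order 4)
  h_13: h_13 → h_15 → h_5 → h_8  (order 4)
  h_9: h_9 → h_15 → h_12 → h_8  (order 4)
  h_15: h_15 → h_8  (order 2)
  h_7: h_7 → h_15 → h_10 → h_8  (order 4)
Elements of order 4: {h_10, h_12, h_13, h_5, h_7, h_9}.
(Structurally, G here is isomorphic to the quaternion group Q_8.)

{h_10, h_12, h_13, h_5, h_7, h_9}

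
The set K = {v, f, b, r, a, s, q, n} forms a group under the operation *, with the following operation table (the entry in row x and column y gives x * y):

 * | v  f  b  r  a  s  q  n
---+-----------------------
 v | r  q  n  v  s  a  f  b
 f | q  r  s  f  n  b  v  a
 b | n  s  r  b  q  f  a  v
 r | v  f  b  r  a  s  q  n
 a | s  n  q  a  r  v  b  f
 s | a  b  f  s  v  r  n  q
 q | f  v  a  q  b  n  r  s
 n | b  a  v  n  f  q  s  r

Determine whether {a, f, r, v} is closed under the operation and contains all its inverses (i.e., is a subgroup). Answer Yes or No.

a * v = s, which is not in {a, f, r, v}.
The subset is not closed under *, so it is not a subgroup.
(Structurally, K here is isomorphic to the elementary abelian group (Z_2)^3.)

No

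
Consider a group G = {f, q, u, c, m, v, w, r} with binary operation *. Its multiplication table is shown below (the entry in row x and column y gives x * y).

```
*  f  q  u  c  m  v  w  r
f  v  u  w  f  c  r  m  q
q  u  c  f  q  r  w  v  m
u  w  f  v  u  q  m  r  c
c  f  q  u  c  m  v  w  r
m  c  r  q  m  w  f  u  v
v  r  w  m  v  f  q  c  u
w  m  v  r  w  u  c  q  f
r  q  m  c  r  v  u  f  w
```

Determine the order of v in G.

4

The identity element is c (its row matches the header).
v^1 = v
v^2 = v * v = q
v^3 = q * v = w
v^4 = w * v = c
The first power of v equal to the identity is v^4, so ord(v) = 4.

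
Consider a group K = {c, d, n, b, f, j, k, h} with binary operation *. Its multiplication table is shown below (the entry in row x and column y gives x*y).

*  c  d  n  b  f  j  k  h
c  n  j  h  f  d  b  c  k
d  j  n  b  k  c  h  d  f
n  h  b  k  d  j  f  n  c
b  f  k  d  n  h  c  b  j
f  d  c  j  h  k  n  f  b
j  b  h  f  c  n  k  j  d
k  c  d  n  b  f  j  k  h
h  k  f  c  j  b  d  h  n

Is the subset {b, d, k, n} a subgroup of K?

{b, d, k, n} contains the identity k.
Checking products: every product of two elements of {b, d, k, n} (read from the table) lies in {b, d, k, n}, so the set is closed.
In a finite group, a nonempty closed subset is a subgroup. So {b, d, k, n} ≤ K.
(Structurally, K here is isomorphic to Z_2 x Z_4.)

Yes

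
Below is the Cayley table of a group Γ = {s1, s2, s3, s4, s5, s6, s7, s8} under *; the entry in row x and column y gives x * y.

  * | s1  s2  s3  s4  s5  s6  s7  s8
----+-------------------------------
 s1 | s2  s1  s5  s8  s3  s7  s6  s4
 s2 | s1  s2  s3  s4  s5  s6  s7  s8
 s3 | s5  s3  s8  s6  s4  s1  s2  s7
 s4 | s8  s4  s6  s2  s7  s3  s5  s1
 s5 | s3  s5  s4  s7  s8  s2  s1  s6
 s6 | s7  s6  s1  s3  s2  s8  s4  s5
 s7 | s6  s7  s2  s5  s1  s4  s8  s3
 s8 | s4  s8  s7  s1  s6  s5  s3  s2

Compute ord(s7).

4

The identity element is s2 (its row matches the header).
s7^1 = s7
s7^2 = s7 * s7 = s8
s7^3 = s8 * s7 = s3
s7^4 = s3 * s7 = s2
The first power of s7 equal to the identity is s7^4, so ord(s7) = 4.
(Structurally, Γ here is isomorphic to Z_2 x Z_4.)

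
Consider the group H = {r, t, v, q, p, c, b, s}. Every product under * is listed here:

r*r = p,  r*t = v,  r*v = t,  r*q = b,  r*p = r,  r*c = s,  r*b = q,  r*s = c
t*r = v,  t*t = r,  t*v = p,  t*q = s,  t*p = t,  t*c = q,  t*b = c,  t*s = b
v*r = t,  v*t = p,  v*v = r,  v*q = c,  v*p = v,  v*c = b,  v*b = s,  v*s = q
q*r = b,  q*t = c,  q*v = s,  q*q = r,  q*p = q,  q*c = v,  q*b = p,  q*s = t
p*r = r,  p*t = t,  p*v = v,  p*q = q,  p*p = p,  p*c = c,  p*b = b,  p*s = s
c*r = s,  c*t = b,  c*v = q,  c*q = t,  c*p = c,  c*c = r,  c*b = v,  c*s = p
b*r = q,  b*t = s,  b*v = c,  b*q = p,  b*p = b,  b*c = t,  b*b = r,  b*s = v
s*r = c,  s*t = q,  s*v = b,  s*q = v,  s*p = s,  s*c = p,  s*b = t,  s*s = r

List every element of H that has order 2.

Identity is p. Compute the order of each non-identity element by repeated multiplication:
  r: r → p  (order 2)
  t: t → r → v → p  (order 4)
  v: v → r → t → p  (order 4)
  q: q → r → b → p  (order 4)
  c: c → r → s → p  (order 4)
  b: b → r → q → p  (order 4)
  s: s → r → c → p  (order 4)
Elements of order 2: {r}.

{r}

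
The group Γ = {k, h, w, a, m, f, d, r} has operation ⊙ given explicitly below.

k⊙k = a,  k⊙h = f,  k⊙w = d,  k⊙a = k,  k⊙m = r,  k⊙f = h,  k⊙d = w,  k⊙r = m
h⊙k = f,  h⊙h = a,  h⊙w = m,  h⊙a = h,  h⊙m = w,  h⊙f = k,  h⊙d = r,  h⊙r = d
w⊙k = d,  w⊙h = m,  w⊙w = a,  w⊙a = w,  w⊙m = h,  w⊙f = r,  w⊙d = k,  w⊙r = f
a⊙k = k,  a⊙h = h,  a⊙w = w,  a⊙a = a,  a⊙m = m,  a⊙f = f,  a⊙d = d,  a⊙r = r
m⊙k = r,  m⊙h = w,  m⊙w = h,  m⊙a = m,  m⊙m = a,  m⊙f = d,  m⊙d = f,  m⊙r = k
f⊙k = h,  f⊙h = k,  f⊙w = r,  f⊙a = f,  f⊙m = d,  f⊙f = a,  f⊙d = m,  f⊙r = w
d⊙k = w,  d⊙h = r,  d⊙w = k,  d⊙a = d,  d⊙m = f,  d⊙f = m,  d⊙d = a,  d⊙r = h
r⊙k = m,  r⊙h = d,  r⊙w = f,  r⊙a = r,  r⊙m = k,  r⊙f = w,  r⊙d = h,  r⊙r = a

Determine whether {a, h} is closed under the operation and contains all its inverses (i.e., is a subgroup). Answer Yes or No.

Yes

{a, h} contains the identity a.
Checking products: every product of two elements of {a, h} (read from the table) lies in {a, h}, so the set is closed.
In a finite group, a nonempty closed subset is a subgroup. So {a, h} ≤ Γ.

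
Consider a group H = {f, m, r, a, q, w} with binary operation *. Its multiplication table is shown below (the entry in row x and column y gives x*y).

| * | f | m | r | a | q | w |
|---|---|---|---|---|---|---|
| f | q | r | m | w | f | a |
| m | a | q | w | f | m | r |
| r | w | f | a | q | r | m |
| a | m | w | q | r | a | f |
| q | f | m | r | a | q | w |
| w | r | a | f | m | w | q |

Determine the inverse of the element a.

r

First locate the identity: row q matches the header, so q is the identity.
Scan row a for q: a*r = q. Hence a^(-1) = r.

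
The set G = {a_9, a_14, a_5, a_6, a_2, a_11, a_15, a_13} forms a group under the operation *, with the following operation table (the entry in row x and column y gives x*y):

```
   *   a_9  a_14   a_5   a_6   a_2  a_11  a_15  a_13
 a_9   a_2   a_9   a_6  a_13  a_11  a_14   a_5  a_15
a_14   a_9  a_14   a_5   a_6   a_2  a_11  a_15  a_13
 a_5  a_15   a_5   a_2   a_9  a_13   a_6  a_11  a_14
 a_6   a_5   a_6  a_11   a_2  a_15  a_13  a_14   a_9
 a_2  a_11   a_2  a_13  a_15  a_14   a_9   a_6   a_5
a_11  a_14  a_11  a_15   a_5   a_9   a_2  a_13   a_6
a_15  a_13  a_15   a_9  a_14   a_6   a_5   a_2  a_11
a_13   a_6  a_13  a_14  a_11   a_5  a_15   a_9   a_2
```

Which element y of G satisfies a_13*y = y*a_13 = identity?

a_5

First locate the identity: row a_14 matches the header, so a_14 is the identity.
Scan row a_13 for a_14: a_13*a_5 = a_14. Hence a_13^(-1) = a_5.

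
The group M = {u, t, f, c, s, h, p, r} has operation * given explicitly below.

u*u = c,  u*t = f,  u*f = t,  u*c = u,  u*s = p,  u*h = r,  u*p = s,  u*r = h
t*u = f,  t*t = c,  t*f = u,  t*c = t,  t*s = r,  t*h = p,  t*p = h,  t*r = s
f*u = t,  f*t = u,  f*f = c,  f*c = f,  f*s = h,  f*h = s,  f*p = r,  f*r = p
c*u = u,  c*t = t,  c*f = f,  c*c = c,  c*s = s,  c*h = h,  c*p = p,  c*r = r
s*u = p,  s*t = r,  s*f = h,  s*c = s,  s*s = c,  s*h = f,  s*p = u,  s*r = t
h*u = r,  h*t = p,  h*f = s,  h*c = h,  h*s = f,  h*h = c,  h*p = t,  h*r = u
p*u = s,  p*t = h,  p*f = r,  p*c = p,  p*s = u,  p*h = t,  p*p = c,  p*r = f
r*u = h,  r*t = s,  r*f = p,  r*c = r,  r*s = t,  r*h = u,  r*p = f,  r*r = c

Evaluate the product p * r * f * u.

p * r = f
f * f = c
c * u = u

u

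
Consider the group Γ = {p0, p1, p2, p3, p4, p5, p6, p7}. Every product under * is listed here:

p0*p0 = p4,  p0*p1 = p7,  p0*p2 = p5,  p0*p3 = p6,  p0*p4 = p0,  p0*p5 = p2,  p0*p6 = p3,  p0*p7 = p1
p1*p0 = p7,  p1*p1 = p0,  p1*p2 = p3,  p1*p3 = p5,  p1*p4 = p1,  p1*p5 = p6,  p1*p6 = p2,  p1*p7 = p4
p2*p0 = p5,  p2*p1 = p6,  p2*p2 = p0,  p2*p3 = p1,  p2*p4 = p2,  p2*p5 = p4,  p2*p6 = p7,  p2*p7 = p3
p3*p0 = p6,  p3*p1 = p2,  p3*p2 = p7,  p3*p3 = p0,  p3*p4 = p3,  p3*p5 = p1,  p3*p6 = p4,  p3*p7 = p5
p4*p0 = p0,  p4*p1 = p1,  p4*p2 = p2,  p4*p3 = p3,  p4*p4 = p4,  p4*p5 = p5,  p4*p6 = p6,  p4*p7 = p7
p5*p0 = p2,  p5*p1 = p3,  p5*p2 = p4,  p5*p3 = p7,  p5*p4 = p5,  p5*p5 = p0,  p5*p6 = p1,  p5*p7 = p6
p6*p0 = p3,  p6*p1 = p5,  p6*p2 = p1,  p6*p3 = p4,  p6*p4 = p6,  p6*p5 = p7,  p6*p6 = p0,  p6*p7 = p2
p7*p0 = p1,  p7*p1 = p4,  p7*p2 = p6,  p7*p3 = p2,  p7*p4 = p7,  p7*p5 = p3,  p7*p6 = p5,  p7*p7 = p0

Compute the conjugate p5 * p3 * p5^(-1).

p6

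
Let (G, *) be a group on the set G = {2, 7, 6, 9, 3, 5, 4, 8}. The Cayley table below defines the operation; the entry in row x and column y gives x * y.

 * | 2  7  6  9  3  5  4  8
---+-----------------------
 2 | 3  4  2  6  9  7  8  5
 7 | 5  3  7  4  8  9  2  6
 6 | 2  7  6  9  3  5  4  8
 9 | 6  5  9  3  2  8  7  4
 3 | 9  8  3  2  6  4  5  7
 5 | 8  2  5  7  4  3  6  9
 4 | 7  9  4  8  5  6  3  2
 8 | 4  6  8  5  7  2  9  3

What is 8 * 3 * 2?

8 * 3 = 7
7 * 2 = 5

5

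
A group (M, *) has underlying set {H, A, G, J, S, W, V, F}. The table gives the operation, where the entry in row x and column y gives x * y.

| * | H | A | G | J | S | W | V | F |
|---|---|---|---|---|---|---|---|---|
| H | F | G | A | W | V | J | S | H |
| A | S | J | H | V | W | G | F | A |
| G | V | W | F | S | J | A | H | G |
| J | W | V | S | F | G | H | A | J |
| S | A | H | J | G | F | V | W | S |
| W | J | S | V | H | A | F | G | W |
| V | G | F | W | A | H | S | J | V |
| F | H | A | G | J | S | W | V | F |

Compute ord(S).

The identity element is F (its row matches the header).
S^1 = S
S^2 = S * S = F
The first power of S equal to the identity is S^2, so ord(S) = 2.

2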